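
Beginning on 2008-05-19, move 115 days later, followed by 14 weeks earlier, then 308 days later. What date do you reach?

Counting forward 115 days from May 19, 2008:
May has 31 days, so 31 − 19 = 12 days remain after May 19, 2008; 115 − 12 = 103 left.
June 2008 has 30 days: 103 − 30 = 73 left.
July 2008 has 31 days: 73 − 31 = 42 left.
August 2008 has 31 days: 42 − 31 = 11 left.
11 days into September 2008 → September 11, 2008.
Subtracting 14 weeks (= 98 days) from September 11, 2008:
Going back 11 days from September 11, 2008 reaches the end of the previous month; 98 − 11 = 87 left.
August 2008 has 31 days: 87 − 31 = 56 left.
July 2008 has 31 days: 56 − 31 = 25 left.
June 2008 has 30 days; 30 − 25 = 5 → June 5, 2008.
Counting forward 308 days from June 5, 2008:
June has 30 days, so 30 − 5 = 25 days remain after June 5, 2008; 308 − 25 = 283 left.
July 2008 has 31 days: 283 − 31 = 252 left.
August 2008 has 31 days: 252 − 31 = 221 left.
September 2008 has 30 days: 221 − 30 = 191 left.
October 2008 has 31 days: 191 − 31 = 160 left.
November 2008 has 30 days: 160 − 30 = 130 left.
December 2008 has 31 days: 130 − 31 = 99 left.
January 2009 has 31 days: 99 − 31 = 68 left.
February 2009 has 28 days (2009 is not a leap year): 68 − 28 = 40 left.
March 2009 has 31 days: 40 − 31 = 9 left.
9 days into April 2009 → April 9, 2009.

April 9, 2009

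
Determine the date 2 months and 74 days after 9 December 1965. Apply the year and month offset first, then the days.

Adding 2 months and 74 days from December 9, 1965: first the month/year part, then the days.
month 12 + 2 = 14, which is month 2 of year 1966 → February 1966.
Day 9 is valid in February, giving February 9, 1966.
Now add 74 days from February 9, 1966.
February has 28 days, so 28 − 9 = 19 days remain after February 9, 1966; 74 − 19 = 55 left.
March 1966 has 31 days: 55 − 31 = 24 left.
24 days into April 1966 → April 24, 1966.

April 24, 1966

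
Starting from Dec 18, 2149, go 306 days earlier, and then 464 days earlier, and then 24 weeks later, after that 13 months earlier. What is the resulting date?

March 25, 2147

Going back 306 days from December 18, 2149:
Going back 18 days from December 18, 2149 reaches the end of the previous month; 306 − 18 = 288 left.
November 2149 has 30 days: 288 − 30 = 258 left.
October 2149 has 31 days: 258 − 31 = 227 left.
September 2149 has 30 days: 227 − 30 = 197 left.
August 2149 has 31 days: 197 − 31 = 166 left.
July 2149 has 31 days: 166 − 31 = 135 left.
June 2149 has 30 days: 135 − 30 = 105 left.
May 2149 has 31 days: 105 − 31 = 74 left.
April 2149 has 30 days: 74 − 30 = 44 left.
March 2149 has 31 days: 44 − 31 = 13 left.
February 2149 has 28 days; 28 − 13 = 15 → February 15, 2149.
Going back 464 days from February 15, 2149:
Going back 15 days from February 15, 2149 reaches the end of the previous month; 464 − 15 = 449 left.
January 2149 has 31 days: 449 − 31 = 418 left.
December 2148 has 31 days: 418 − 31 = 387 left.
November 2148 has 30 days: 387 − 30 = 357 left.
October 2148 has 31 days: 357 − 31 = 326 left.
September 2148 has 30 days: 326 − 30 = 296 left.
August 2148 has 31 days: 296 − 31 = 265 left.
July 2148 has 31 days: 265 − 31 = 234 left.
June 2148 has 30 days: 234 − 30 = 204 left.
May 2148 has 31 days: 204 − 31 = 173 left.
April 2148 has 30 days: 173 − 30 = 143 left.
March 2148 has 31 days: 143 − 31 = 112 left.
February 2148 has 29 days (2148 is a leap year): 112 − 29 = 83 left.
January 2148 has 31 days: 83 − 31 = 52 left.
December 2147 has 31 days: 52 − 31 = 21 left.
November 2147 has 30 days; 30 − 21 = 9 → November 9, 2147.
Counting forward 24 weeks (= 168 days) from November 9, 2147:
November has 30 days, so 30 − 9 = 21 days remain after November 9, 2147; 168 − 21 = 147 left.
December 2147 has 31 days: 147 − 31 = 116 left.
January 2148 has 31 days: 116 − 31 = 85 left.
February 2148 has 29 days (2148 is a leap year): 85 − 29 = 56 left.
March 2148 has 31 days: 56 − 31 = 25 left.
25 days into April 2148 → April 25, 2148.
Counting back 13 months from April 25, 2148:
month 4 − 13 = -9, which is month 3 of year 2147 → March 2147.
Day 25 is valid in March, giving March 25, 2147.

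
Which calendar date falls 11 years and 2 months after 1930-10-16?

Adding 11 years and 2 months from October 16, 1930.
+11 years → 1941; month 10 + 2 = 12 → December 1941.
Day 16 is valid in December, giving December 16, 1941.

December 16, 1941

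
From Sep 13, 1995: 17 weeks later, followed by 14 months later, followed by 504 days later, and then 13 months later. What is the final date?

August 27, 1999

Advancing 17 weeks (= 119 days) from September 13, 1995:
September has 30 days, so 30 − 13 = 17 days remain after September 13, 1995; 119 − 17 = 102 left.
October 1995 has 31 days: 102 − 31 = 71 left.
November 1995 has 30 days: 71 − 30 = 41 left.
December 1995 has 31 days: 41 − 31 = 10 left.
10 days into January 1996 → January 10, 1996.
Counting forward 14 months from January 10, 1996:
month 1 + 14 = 15, which is month 3 of year 1997 → March 1997.
Day 10 is valid in March, giving March 10, 1997.
Advancing 504 days from March 10, 1997:
March has 31 days, so 31 − 10 = 21 days remain after March 10, 1997; 504 − 21 = 483 left.
April 1997 has 30 days: 483 − 30 = 453 left.
May 1997 has 31 days: 453 − 31 = 422 left.
June 1997 has 30 days: 422 − 30 = 392 left.
July 1997 has 31 days: 392 − 31 = 361 left.
August 1997 has 31 days: 361 − 31 = 330 left.
September 1997 has 30 days: 330 − 30 = 300 left.
October 1997 has 31 days: 300 − 31 = 269 left.
November 1997 has 30 days: 269 − 30 = 239 left.
December 1997 has 31 days: 239 − 31 = 208 left.
January 1998 has 31 days: 208 − 31 = 177 left.
February 1998 has 28 days (1998 is not a leap year): 177 − 28 = 149 left.
March 1998 has 31 days: 149 − 31 = 118 left.
April 1998 has 30 days: 118 − 30 = 88 left.
May 1998 has 31 days: 88 − 31 = 57 left.
June 1998 has 30 days: 57 − 30 = 27 left.
27 days into July 1998 → July 27, 1998.
Advancing 13 months from July 27, 1998:
month 7 + 13 = 20, which is month 8 of year 1999 → August 1999.
Day 27 is valid in August, giving August 27, 1999.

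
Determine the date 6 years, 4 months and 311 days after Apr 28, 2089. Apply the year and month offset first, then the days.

Adding 6 years, 4 months and 311 days from April 28, 2089: first the month/year part, then the days.
+6 years → 2095; month 4 + 4 = 8 → August 2095.
Day 28 is valid in August, giving August 28, 2095.
Now add 311 days from August 28, 2095.
August has 31 days, so 31 − 28 = 3 days remain after August 28, 2095; 311 − 3 = 308 left.
September 2095 has 30 days: 308 − 30 = 278 left.
October 2095 has 31 days: 278 − 31 = 247 left.
November 2095 has 30 days: 247 − 30 = 217 left.
December 2095 has 31 days: 217 − 31 = 186 left.
January 2096 has 31 days: 186 − 31 = 155 left.
February 2096 has 29 days (2096 is a leap year): 155 − 29 = 126 left.
March 2096 has 31 days: 126 − 31 = 95 left.
April 2096 has 30 days: 95 − 30 = 65 left.
May 2096 has 31 days: 65 − 31 = 34 left.
June 2096 has 30 days: 34 − 30 = 4 left.
4 days into July 2096 → July 4, 2096.

July 4, 2096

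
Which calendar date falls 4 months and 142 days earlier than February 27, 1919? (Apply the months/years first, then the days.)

Going back 4 months and 142 days from February 27, 1919: first the month/year part, then the days.
month 2 − 4 = -2, which is month 10 of year 1918 → October 1918.
Day 27 is valid in October, giving October 27, 1918.
Now subtract 142 days from October 27, 1918.
Going back 27 days from October 27, 1918 reaches the end of the previous month; 142 − 27 = 115 left.
September 1918 has 30 days: 115 − 30 = 85 left.
August 1918 has 31 days: 85 − 31 = 54 left.
July 1918 has 31 days: 54 − 31 = 23 left.
June 1918 has 30 days; 30 − 23 = 7 → June 7, 1918.

June 7, 1918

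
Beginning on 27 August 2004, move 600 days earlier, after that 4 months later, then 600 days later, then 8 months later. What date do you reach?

Counting back 600 days from August 27, 2004:
Going back 27 days from August 27, 2004 reaches the end of the previous month; 600 − 27 = 573 left.
July 2004 has 31 days: 573 − 31 = 542 left.
June 2004 has 30 days: 542 − 30 = 512 left.
May 2004 has 31 days: 512 − 31 = 481 left.
April 2004 has 30 days: 481 − 30 = 451 left.
March 2004 has 31 days: 451 − 31 = 420 left.
February 2004 has 29 days (2004 is a leap year): 420 − 29 = 391 left.
January 2004 has 31 days: 391 − 31 = 360 left.
December 2003 has 31 days: 360 − 31 = 329 left.
November 2003 has 30 days: 329 − 30 = 299 left.
October 2003 has 31 days: 299 − 31 = 268 left.
September 2003 has 30 days: 268 − 30 = 238 left.
August 2003 has 31 days: 238 − 31 = 207 left.
July 2003 has 31 days: 207 − 31 = 176 left.
June 2003 has 30 days: 176 − 30 = 146 left.
May 2003 has 31 days: 146 − 31 = 115 left.
April 2003 has 30 days: 115 − 30 = 85 left.
March 2003 has 31 days: 85 − 31 = 54 left.
February 2003 has 28 days (2003 is not a leap year): 54 − 28 = 26 left.
January 2003 has 31 days; 31 − 26 = 5 → January 5, 2003.
Adding 4 months from January 5, 2003:
month 1 + 4 = 5 → May 2003.
Day 5 is valid in May, giving May 5, 2003.
Adding 600 days from May 5, 2003:
May has 31 days, so 31 − 5 = 26 days remain after May 5, 2003; 600 − 26 = 574 left.
June 2003 has 30 days: 574 − 30 = 544 left.
July 2003 has 31 days: 544 − 31 = 513 left.
August 2003 has 31 days: 513 − 31 = 482 left.
September 2003 has 30 days: 482 − 30 = 452 left.
October 2003 has 31 days: 452 − 31 = 421 left.
November 2003 has 30 days: 421 − 30 = 391 left.
December 2003 has 31 days: 391 − 31 = 360 left.
January 2004 has 31 days: 360 − 31 = 329 left.
February 2004 has 29 days (2004 is a leap year): 329 − 29 = 300 left.
March 2004 has 31 days: 300 − 31 = 269 left.
April 2004 has 30 days: 269 − 30 = 239 left.
May 2004 has 31 days: 239 − 31 = 208 left.
June 2004 has 30 days: 208 − 30 = 178 left.
July 2004 has 31 days: 178 − 31 = 147 left.
August 2004 has 31 days: 147 − 31 = 116 left.
September 2004 has 30 days: 116 − 30 = 86 left.
October 2004 has 31 days: 86 − 31 = 55 left.
November 2004 has 30 days: 55 − 30 = 25 left.
25 days into December 2004 → December 25, 2004.
Advancing 8 months from December 25, 2004:
month 12 + 8 = 20, which is month 8 of year 2005 → August 2005.
Day 25 is valid in August, giving August 25, 2005.

August 25, 2005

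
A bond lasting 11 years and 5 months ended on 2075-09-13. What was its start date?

April 13, 2064

Counting back 11 years and 5 months from September 13, 2075.
-11 years → 2064; month 9 − 5 = 4 → April 2064.
Day 13 is valid in April, giving April 13, 2064.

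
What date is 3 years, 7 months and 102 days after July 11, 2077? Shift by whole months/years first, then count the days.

May 24, 2081

Advancing 3 years, 7 months and 102 days from July 11, 2077: first the month/year part, then the days.
+3 years → 2080; month 7 + 7 = 14, which is month 2 of year 2081 → February 2081.
Day 11 is valid in February, giving February 11, 2081.
Now add 102 days from February 11, 2081.
February has 28 days, so 28 − 11 = 17 days remain after February 11, 2081; 102 − 17 = 85 left.
March 2081 has 31 days: 85 − 31 = 54 left.
April 2081 has 30 days: 54 − 30 = 24 left.
24 days into May 2081 → May 24, 2081.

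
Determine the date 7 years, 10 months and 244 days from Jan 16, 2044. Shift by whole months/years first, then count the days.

July 17, 2052

Counting forward 7 years, 10 months and 244 days from January 16, 2044: first the month/year part, then the days.
+7 years → 2051; month 1 + 10 = 11 → November 2051.
Day 16 is valid in November, giving November 16, 2051.
Now add 244 days from November 16, 2051.
November has 30 days, so 30 − 16 = 14 days remain after November 16, 2051; 244 − 14 = 230 left.
December 2051 has 31 days: 230 − 31 = 199 left.
January 2052 has 31 days: 199 − 31 = 168 left.
February 2052 has 29 days (2052 is a leap year): 168 − 29 = 139 left.
March 2052 has 31 days: 139 − 31 = 108 left.
April 2052 has 30 days: 108 − 30 = 78 left.
May 2052 has 31 days: 78 − 31 = 47 left.
June 2052 has 30 days: 47 − 30 = 17 left.
17 days into July 2052 → July 17, 2052.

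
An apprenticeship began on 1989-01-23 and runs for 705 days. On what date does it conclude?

December 29, 1990

Counting forward 705 days from January 23, 1989.
January has 31 days, so 31 − 23 = 8 days remain after January 23, 1989; 705 − 8 = 697 left.
February 1989 has 28 days (1989 is not a leap year): 697 − 28 = 669 left.
March 1989 has 31 days: 669 − 31 = 638 left.
April 1989 has 30 days: 638 − 30 = 608 left.
May 1989 has 31 days: 608 − 31 = 577 left.
June 1989 has 30 days: 577 − 30 = 547 left.
July 1989 has 31 days: 547 − 31 = 516 left.
August 1989 has 31 days: 516 − 31 = 485 left.
September 1989 has 30 days: 485 − 30 = 455 left.
October 1989 has 31 days: 455 − 31 = 424 left.
November 1989 has 30 days: 424 − 30 = 394 left.
December 1989 has 31 days: 394 − 31 = 363 left.
January 1990 has 31 days: 363 − 31 = 332 left.
February 1990 has 28 days (1990 is not a leap year): 332 − 28 = 304 left.
March 1990 has 31 days: 304 − 31 = 273 left.
April 1990 has 30 days: 273 − 30 = 243 left.
May 1990 has 31 days: 243 − 31 = 212 left.
June 1990 has 30 days: 212 − 30 = 182 left.
July 1990 has 31 days: 182 − 31 = 151 left.
August 1990 has 31 days: 151 − 31 = 120 left.
September 1990 has 30 days: 120 − 30 = 90 left.
October 1990 has 31 days: 90 − 31 = 59 left.
November 1990 has 30 days: 59 − 30 = 29 left.
29 days into December 1990 → December 29, 1990.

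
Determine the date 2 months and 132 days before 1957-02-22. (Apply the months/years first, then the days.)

Counting back 2 months and 132 days from February 22, 1957: first the month/year part, then the days.
month 2 − 2 = 0, which is month 12 of year 1956 → December 1956.
Day 22 is valid in December, giving December 22, 1956.
Now subtract 132 days from December 22, 1956.
Going back 22 days from December 22, 1956 reaches the end of the previous month; 132 − 22 = 110 left.
November 1956 has 30 days: 110 − 30 = 80 left.
October 1956 has 31 days: 80 − 31 = 49 left.
September 1956 has 30 days: 49 − 30 = 19 left.
August 1956 has 31 days; 31 − 19 = 12 → August 12, 1956.

August 12, 1956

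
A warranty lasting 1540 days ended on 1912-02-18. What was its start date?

Going back 1540 days from February 18, 1912.
Going back 18 days from February 18, 1912 reaches the end of the previous month; 1540 − 18 = 1522 left.
January 1912 has 31 days: 1522 − 31 = 1491 left.
December 1911 has 31 days: 1491 − 31 = 1460 left.
November 1911 has 30 days: 1460 − 30 = 1430 left.
October 1911 has 31 days: 1430 − 31 = 1399 left.
September 1911 has 30 days: 1399 − 30 = 1369 left.
August 1911 has 31 days: 1369 − 31 = 1338 left.
July 1911 has 31 days: 1338 − 31 = 1307 left.
June 1911 has 30 days: 1307 − 30 = 1277 left.
May 1911 has 31 days: 1277 − 31 = 1246 left.
April 1911 has 30 days: 1246 − 30 = 1216 left.
March 1911 has 31 days: 1216 − 31 = 1185 left.
February 1911 has 28 days (1911 is not a leap year): 1185 − 28 = 1157 left.
January 1911 has 31 days: 1157 − 31 = 1126 left.
December 1910 has 31 days: 1126 − 31 = 1095 left.
November 1910 has 30 days: 1095 − 30 = 1065 left.
October 1910 has 31 days: 1065 − 31 = 1034 left.
September 1910 has 30 days: 1034 − 30 = 1004 left.
August 1910 has 31 days: 1004 − 31 = 973 left.
July 1910 has 31 days: 973 − 31 = 942 left.
June 1910 has 30 days: 942 − 30 = 912 left.
May 1910 has 31 days: 912 − 31 = 881 left.
April 1910 has 30 days: 881 − 30 = 851 left.
March 1910 has 31 days: 851 − 31 = 820 left.
February 1910 has 28 days (1910 is not a leap year): 820 − 28 = 792 left.
January 1910 has 31 days: 792 − 31 = 761 left.
December 1909 has 31 days: 761 − 31 = 730 left.
November 1909 has 30 days: 730 − 30 = 700 left.
October 1909 has 31 days: 700 − 31 = 669 left.
September 1909 has 30 days: 669 − 30 = 639 left.
August 1909 has 31 days: 639 − 31 = 608 left.
July 1909 has 31 days: 608 − 31 = 577 left.
June 1909 has 30 days: 577 − 30 = 547 left.
May 1909 has 31 days: 547 − 31 = 516 left.
April 1909 has 30 days: 516 − 30 = 486 left.
March 1909 has 31 days: 486 − 31 = 455 left.
February 1909 has 28 days (1909 is not a leap year): 455 − 28 = 427 left.
January 1909 has 31 days: 427 − 31 = 396 left.
December 1908 has 31 days: 396 − 31 = 365 left.
November 1908 has 30 days: 365 − 30 = 335 left.
October 1908 has 31 days: 335 − 31 = 304 left.
September 1908 has 30 days: 304 − 30 = 274 left.
August 1908 has 31 days: 274 − 31 = 243 left.
July 1908 has 31 days: 243 − 31 = 212 left.
June 1908 has 30 days: 212 − 30 = 182 left.
May 1908 has 31 days: 182 − 31 = 151 left.
April 1908 has 30 days: 151 − 30 = 121 left.
March 1908 has 31 days: 121 − 31 = 90 left.
February 1908 has 29 days (1908 is a leap year): 90 − 29 = 61 left.
January 1908 has 31 days: 61 − 31 = 30 left.
December 1907 has 31 days; 31 − 30 = 1 → December 1, 1907.

December 1, 1907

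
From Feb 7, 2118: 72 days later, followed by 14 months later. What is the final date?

Adding 72 days from February 7, 2118:
February has 28 days, so 28 − 7 = 21 days remain after February 7, 2118; 72 − 21 = 51 left.
March 2118 has 31 days: 51 − 31 = 20 left.
20 days into April 2118 → April 20, 2118.
Advancing 14 months from April 20, 2118:
month 4 + 14 = 18, which is month 6 of year 2119 → June 2119.
Day 20 is valid in June, giving June 20, 2119.

June 20, 2119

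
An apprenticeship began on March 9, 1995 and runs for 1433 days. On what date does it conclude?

February 9, 1999

Adding 1433 days from March 9, 1995.
March has 31 days, so 31 − 9 = 22 days remain after March 9, 1995; 1433 − 22 = 1411 left.
April 1995 has 30 days: 1411 − 30 = 1381 left.
May 1995 has 31 days: 1381 − 31 = 1350 left.
June 1995 has 30 days: 1350 − 30 = 1320 left.
July 1995 has 31 days: 1320 − 31 = 1289 left.
August 1995 has 31 days: 1289 − 31 = 1258 left.
September 1995 has 30 days: 1258 − 30 = 1228 left.
October 1995 has 31 days: 1228 − 31 = 1197 left.
November 1995 has 30 days: 1197 − 30 = 1167 left.
December 1995 has 31 days: 1167 − 31 = 1136 left.
January 1996 has 31 days: 1136 − 31 = 1105 left.
February 1996 has 29 days (1996 is a leap year): 1105 − 29 = 1076 left.
March 1996 has 31 days: 1076 − 31 = 1045 left.
April 1996 has 30 days: 1045 − 30 = 1015 left.
May 1996 has 31 days: 1015 − 31 = 984 left.
June 1996 has 30 days: 984 − 30 = 954 left.
July 1996 has 31 days: 954 − 31 = 923 left.
August 1996 has 31 days: 923 − 31 = 892 left.
September 1996 has 30 days: 892 − 30 = 862 left.
October 1996 has 31 days: 862 − 31 = 831 left.
November 1996 has 30 days: 831 − 30 = 801 left.
December 1996 has 31 days: 801 − 31 = 770 left.
January 1997 has 31 days: 770 − 31 = 739 left.
February 1997 has 28 days (1997 is not a leap year): 739 − 28 = 711 left.
March 1997 has 31 days: 711 − 31 = 680 left.
April 1997 has 30 days: 680 − 30 = 650 left.
May 1997 has 31 days: 650 − 31 = 619 left.
June 1997 has 30 days: 619 − 30 = 589 left.
July 1997 has 31 days: 589 − 31 = 558 left.
August 1997 has 31 days: 558 − 31 = 527 left.
September 1997 has 30 days: 527 − 30 = 497 left.
October 1997 has 31 days: 497 − 31 = 466 left.
November 1997 has 30 days: 466 − 30 = 436 left.
December 1997 has 31 days: 436 − 31 = 405 left.
January 1998 has 31 days: 405 − 31 = 374 left.
February 1998 has 28 days (1998 is not a leap year): 374 − 28 = 346 left.
March 1998 has 31 days: 346 − 31 = 315 left.
April 1998 has 30 days: 315 − 30 = 285 left.
May 1998 has 31 days: 285 − 31 = 254 left.
June 1998 has 30 days: 254 − 30 = 224 left.
July 1998 has 31 days: 224 − 31 = 193 left.
August 1998 has 31 days: 193 − 31 = 162 left.
September 1998 has 30 days: 162 − 30 = 132 left.
October 1998 has 31 days: 132 − 31 = 101 left.
November 1998 has 30 days: 101 − 30 = 71 left.
December 1998 has 31 days: 71 − 31 = 40 left.
January 1999 has 31 days: 40 − 31 = 9 left.
9 days into February 1999 → February 9, 1999.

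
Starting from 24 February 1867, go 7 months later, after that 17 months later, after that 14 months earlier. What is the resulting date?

Advancing 7 months from February 24, 1867:
month 2 + 7 = 9 → September 1867.
Day 24 is valid in September, giving September 24, 1867.
Advancing 17 months from September 24, 1867:
month 9 + 17 = 26, which is month 2 of year 1869 → February 1869.
Day 24 is valid in February, giving February 24, 1869.
Going back 14 months from February 24, 1869:
month 2 − 14 = -12, which is month 12 of year 1867 → December 1867.
Day 24 is valid in December, giving December 24, 1867.

December 24, 1867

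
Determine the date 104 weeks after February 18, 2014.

February 16, 2016

Adding 104 weeks = 728 days from February 18, 2014.
February has 28 days, so 28 − 18 = 10 days remain after February 18, 2014; 728 − 10 = 718 left.
March 2014 has 31 days: 718 − 31 = 687 left.
April 2014 has 30 days: 687 − 30 = 657 left.
May 2014 has 31 days: 657 − 31 = 626 left.
June 2014 has 30 days: 626 − 30 = 596 left.
July 2014 has 31 days: 596 − 31 = 565 left.
August 2014 has 31 days: 565 − 31 = 534 left.
September 2014 has 30 days: 534 − 30 = 504 left.
October 2014 has 31 days: 504 − 31 = 473 left.
November 2014 has 30 days: 473 − 30 = 443 left.
December 2014 has 31 days: 443 − 31 = 412 left.
January 2015 has 31 days: 412 − 31 = 381 left.
February 2015 has 28 days (2015 is not a leap year): 381 − 28 = 353 left.
March 2015 has 31 days: 353 − 31 = 322 left.
April 2015 has 30 days: 322 − 30 = 292 left.
May 2015 has 31 days: 292 − 31 = 261 left.
June 2015 has 30 days: 261 − 30 = 231 left.
July 2015 has 31 days: 231 − 31 = 200 left.
August 2015 has 31 days: 200 − 31 = 169 left.
September 2015 has 30 days: 169 − 30 = 139 left.
October 2015 has 31 days: 139 − 31 = 108 left.
November 2015 has 30 days: 108 − 30 = 78 left.
December 2015 has 31 days: 78 − 31 = 47 left.
January 2016 has 31 days: 47 − 31 = 16 left.
16 days into February 2016 → February 16, 2016.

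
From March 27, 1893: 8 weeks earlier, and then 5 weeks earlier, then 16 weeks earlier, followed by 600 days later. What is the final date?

April 28, 1894

Going back 8 weeks (= 56 days) from March 27, 1893:
Going back 27 days from March 27, 1893 reaches the end of the previous month; 56 − 27 = 29 left.
February 1893 has 28 days (1893 is not a leap year): 29 − 28 = 1 left.
January 1893 has 31 days; 31 − 1 = 30 → January 30, 1893.
Going back 5 weeks (= 35 days) from January 30, 1893:
Going back 30 days from January 30, 1893 reaches the end of the previous month; 35 − 30 = 5 left.
December 1892 has 31 days; 31 − 5 = 26 → December 26, 1892.
Going back 16 weeks (= 112 days) from December 26, 1892:
Going back 26 days from December 26, 1892 reaches the end of the previous month; 112 − 26 = 86 left.
November 1892 has 30 days: 86 − 30 = 56 left.
October 1892 has 31 days: 56 − 31 = 25 left.
September 1892 has 30 days; 30 − 25 = 5 → September 5, 1892.
Counting forward 600 days from September 5, 1892:
September has 30 days, so 30 − 5 = 25 days remain after September 5, 1892; 600 − 25 = 575 left.
October 1892 has 31 days: 575 − 31 = 544 left.
November 1892 has 30 days: 544 − 30 = 514 left.
December 1892 has 31 days: 514 − 31 = 483 left.
January 1893 has 31 days: 483 − 31 = 452 left.
February 1893 has 28 days (1893 is not a leap year): 452 − 28 = 424 left.
March 1893 has 31 days: 424 − 31 = 393 left.
April 1893 has 30 days: 393 − 30 = 363 left.
May 1893 has 31 days: 363 − 31 = 332 left.
June 1893 has 30 days: 332 − 30 = 302 left.
July 1893 has 31 days: 302 − 31 = 271 left.
August 1893 has 31 days: 271 − 31 = 240 left.
September 1893 has 30 days: 240 − 30 = 210 left.
October 1893 has 31 days: 210 − 31 = 179 left.
November 1893 has 30 days: 179 − 30 = 149 left.
December 1893 has 31 days: 149 − 31 = 118 left.
January 1894 has 31 days: 118 − 31 = 87 left.
February 1894 has 28 days (1894 is not a leap year): 87 − 28 = 59 left.
March 1894 has 31 days: 59 − 31 = 28 left.
28 days into April 1894 → April 28, 1894.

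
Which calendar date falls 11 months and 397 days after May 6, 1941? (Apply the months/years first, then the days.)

May 8, 1943

Advancing 11 months and 397 days from May 6, 1941: first the month/year part, then the days.
month 5 + 11 = 16, which is month 4 of year 1942 → April 1942.
Day 6 is valid in April, giving April 6, 1942.
Now add 397 days from April 6, 1942.
April has 30 days, so 30 − 6 = 24 days remain after April 6, 1942; 397 − 24 = 373 left.
May 1942 has 31 days: 373 − 31 = 342 left.
June 1942 has 30 days: 342 − 30 = 312 left.
July 1942 has 31 days: 312 − 31 = 281 left.
August 1942 has 31 days: 281 − 31 = 250 left.
September 1942 has 30 days: 250 − 30 = 220 left.
October 1942 has 31 days: 220 − 31 = 189 left.
November 1942 has 30 days: 189 − 30 = 159 left.
December 1942 has 31 days: 159 − 31 = 128 left.
January 1943 has 31 days: 128 − 31 = 97 left.
February 1943 has 28 days (1943 is not a leap year): 97 − 28 = 69 left.
March 1943 has 31 days: 69 − 31 = 38 left.
April 1943 has 30 days: 38 − 30 = 8 left.
8 days into May 1943 → May 8, 1943.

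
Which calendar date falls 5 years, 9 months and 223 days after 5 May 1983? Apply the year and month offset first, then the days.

September 16, 1989

Advancing 5 years, 9 months and 223 days from May 5, 1983: first the month/year part, then the days.
+5 years → 1988; month 5 + 9 = 14, which is month 2 of year 1989 → February 1989.
Day 5 is valid in February, giving February 5, 1989.
Now add 223 days from February 5, 1989.
February has 28 days, so 28 − 5 = 23 days remain after February 5, 1989; 223 − 23 = 200 left.
March 1989 has 31 days: 200 − 31 = 169 left.
April 1989 has 30 days: 169 − 30 = 139 left.
May 1989 has 31 days: 139 − 31 = 108 left.
June 1989 has 30 days: 108 − 30 = 78 left.
July 1989 has 31 days: 78 − 31 = 47 left.
August 1989 has 31 days: 47 − 31 = 16 left.
16 days into September 1989 → September 16, 1989.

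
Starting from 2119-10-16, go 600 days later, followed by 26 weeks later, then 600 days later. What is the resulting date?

July 29, 2123

Advancing 600 days from October 16, 2119:
October has 31 days, so 31 − 16 = 15 days remain after October 16, 2119; 600 − 15 = 585 left.
November 2119 has 30 days: 585 − 30 = 555 left.
December 2119 has 31 days: 555 − 31 = 524 left.
January 2120 has 31 days: 524 − 31 = 493 left.
February 2120 has 29 days (2120 is a leap year): 493 − 29 = 464 left.
March 2120 has 31 days: 464 − 31 = 433 left.
April 2120 has 30 days: 433 − 30 = 403 left.
May 2120 has 31 days: 403 − 31 = 372 left.
June 2120 has 30 days: 372 − 30 = 342 left.
July 2120 has 31 days: 342 − 31 = 311 left.
August 2120 has 31 days: 311 − 31 = 280 left.
September 2120 has 30 days: 280 − 30 = 250 left.
October 2120 has 31 days: 250 − 31 = 219 left.
November 2120 has 30 days: 219 − 30 = 189 left.
December 2120 has 31 days: 189 − 31 = 158 left.
January 2121 has 31 days: 158 − 31 = 127 left.
February 2121 has 28 days (2121 is not a leap year): 127 − 28 = 99 left.
March 2121 has 31 days: 99 − 31 = 68 left.
April 2121 has 30 days: 68 − 30 = 38 left.
May 2121 has 31 days: 38 − 31 = 7 left.
7 days into June 2121 → June 7, 2121.
Advancing 26 weeks (= 182 days) from June 7, 2121:
June has 30 days, so 30 − 7 = 23 days remain after June 7, 2121; 182 − 23 = 159 left.
July 2121 has 31 days: 159 − 31 = 128 left.
August 2121 has 31 days: 128 − 31 = 97 left.
September 2121 has 30 days: 97 − 30 = 67 left.
October 2121 has 31 days: 67 − 31 = 36 left.
November 2121 has 30 days: 36 − 30 = 6 left.
6 days into December 2121 → December 6, 2121.
Counting forward 600 days from December 6, 2121:
December has 31 days, so 31 − 6 = 25 days remain after December 6, 2121; 600 − 25 = 575 left.
January 2122 has 31 days: 575 − 31 = 544 left.
February 2122 has 28 days (2122 is not a leap year): 544 − 28 = 516 left.
March 2122 has 31 days: 516 − 31 = 485 left.
April 2122 has 30 days: 485 − 30 = 455 left.
May 2122 has 31 days: 455 − 31 = 424 left.
June 2122 has 30 days: 424 − 30 = 394 left.
July 2122 has 31 days: 394 − 31 = 363 left.
August 2122 has 31 days: 363 − 31 = 332 left.
September 2122 has 30 days: 332 − 30 = 302 left.
October 2122 has 31 days: 302 − 31 = 271 left.
November 2122 has 30 days: 271 − 30 = 241 left.
December 2122 has 31 days: 241 − 31 = 210 left.
January 2123 has 31 days: 210 − 31 = 179 left.
February 2123 has 28 days (2123 is not a leap year): 179 − 28 = 151 left.
March 2123 has 31 days: 151 − 31 = 120 left.
April 2123 has 30 days: 120 − 30 = 90 left.
May 2123 has 31 days: 90 − 31 = 59 left.
June 2123 has 30 days: 59 − 30 = 29 left.
29 days into July 2123 → July 29, 2123.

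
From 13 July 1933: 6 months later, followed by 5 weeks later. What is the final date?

February 17, 1934

Counting forward 6 months from July 13, 1933:
month 7 + 6 = 13, which is month 1 of year 1934 → January 1934.
Day 13 is valid in January, giving January 13, 1934.
Advancing 5 weeks (= 35 days) from January 13, 1934:
January has 31 days, so 31 − 13 = 18 days remain after January 13, 1934; 35 − 18 = 17 left.
17 days into February 1934 → February 17, 1934.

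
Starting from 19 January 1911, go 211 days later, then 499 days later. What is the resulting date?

December 29, 1912

Counting forward 211 days from January 19, 1911:
January has 31 days, so 31 − 19 = 12 days remain after January 19, 1911; 211 − 12 = 199 left.
February 1911 has 28 days (1911 is not a leap year): 199 − 28 = 171 left.
March 1911 has 31 days: 171 − 31 = 140 left.
April 1911 has 30 days: 140 − 30 = 110 left.
May 1911 has 31 days: 110 − 31 = 79 left.
June 1911 has 30 days: 79 − 30 = 49 left.
July 1911 has 31 days: 49 − 31 = 18 left.
18 days into August 1911 → August 18, 1911.
Advancing 499 days from August 18, 1911:
August has 31 days, so 31 − 18 = 13 days remain after August 18, 1911; 499 − 13 = 486 left.
September 1911 has 30 days: 486 − 30 = 456 left.
October 1911 has 31 days: 456 − 31 = 425 left.
November 1911 has 30 days: 425 − 30 = 395 left.
December 1911 has 31 days: 395 − 31 = 364 left.
January 1912 has 31 days: 364 − 31 = 333 left.
February 1912 has 29 days (1912 is a leap year): 333 − 29 = 304 left.
March 1912 has 31 days: 304 − 31 = 273 left.
April 1912 has 30 days: 273 − 30 = 243 left.
May 1912 has 31 days: 243 − 31 = 212 left.
June 1912 has 30 days: 212 − 30 = 182 left.
July 1912 has 31 days: 182 − 31 = 151 left.
August 1912 has 31 days: 151 − 31 = 120 left.
September 1912 has 30 days: 120 − 30 = 90 left.
October 1912 has 31 days: 90 − 31 = 59 left.
November 1912 has 30 days: 59 − 30 = 29 left.
29 days into December 1912 → December 29, 1912.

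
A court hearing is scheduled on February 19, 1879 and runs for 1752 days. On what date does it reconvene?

Adding 1752 days from February 19, 1879.
February has 28 days, so 28 − 19 = 9 days remain after February 19, 1879; 1752 − 9 = 1743 left.
March 1879 has 31 days: 1743 − 31 = 1712 left.
April 1879 has 30 days: 1712 − 30 = 1682 left.
May 1879 has 31 days: 1682 − 31 = 1651 left.
June 1879 has 30 days: 1651 − 30 = 1621 left.
July 1879 has 31 days: 1621 − 31 = 1590 left.
August 1879 has 31 days: 1590 − 31 = 1559 left.
September 1879 has 30 days: 1559 − 30 = 1529 left.
October 1879 has 31 days: 1529 − 31 = 1498 left.
November 1879 has 30 days: 1498 − 30 = 1468 left.
December 1879 has 31 days: 1468 − 31 = 1437 left.
January 1880 has 31 days: 1437 − 31 = 1406 left.
February 1880 has 29 days (1880 is a leap year): 1406 − 29 = 1377 left.
March 1880 has 31 days: 1377 − 31 = 1346 left.
April 1880 has 30 days: 1346 − 30 = 1316 left.
May 1880 has 31 days: 1316 − 31 = 1285 left.
June 1880 has 30 days: 1285 − 30 = 1255 left.
July 1880 has 31 days: 1255 − 31 = 1224 left.
August 1880 has 31 days: 1224 − 31 = 1193 left.
September 1880 has 30 days: 1193 − 30 = 1163 left.
October 1880 has 31 days: 1163 − 31 = 1132 left.
November 1880 has 30 days: 1132 − 30 = 1102 left.
December 1880 has 31 days: 1102 − 31 = 1071 left.
January 1881 has 31 days: 1071 − 31 = 1040 left.
February 1881 has 28 days (1881 is not a leap year): 1040 − 28 = 1012 left.
March 1881 has 31 days: 1012 − 31 = 981 left.
April 1881 has 30 days: 981 − 30 = 951 left.
May 1881 has 31 days: 951 − 31 = 920 left.
June 1881 has 30 days: 920 − 30 = 890 left.
July 1881 has 31 days: 890 − 31 = 859 left.
August 1881 has 31 days: 859 − 31 = 828 left.
September 1881 has 30 days: 828 − 30 = 798 left.
October 1881 has 31 days: 798 − 31 = 767 left.
November 1881 has 30 days: 767 − 30 = 737 left.
December 1881 has 31 days: 737 − 31 = 706 left.
January 1882 has 31 days: 706 − 31 = 675 left.
February 1882 has 28 days (1882 is not a leap year): 675 − 28 = 647 left.
March 1882 has 31 days: 647 − 31 = 616 left.
April 1882 has 30 days: 616 − 30 = 586 left.
May 1882 has 31 days: 586 − 31 = 555 left.
June 1882 has 30 days: 555 − 30 = 525 left.
July 1882 has 31 days: 525 − 31 = 494 left.
August 1882 has 31 days: 494 − 31 = 463 left.
September 1882 has 30 days: 463 − 30 = 433 left.
October 1882 has 31 days: 433 − 31 = 402 left.
November 1882 has 30 days: 402 − 30 = 372 left.
December 1882 has 31 days: 372 − 31 = 341 left.
January 1883 has 31 days: 341 − 31 = 310 left.
February 1883 has 28 days (1883 is not a leap year): 310 − 28 = 282 left.
March 1883 has 31 days: 282 − 31 = 251 left.
April 1883 has 30 days: 251 − 30 = 221 left.
May 1883 has 31 days: 221 − 31 = 190 left.
June 1883 has 30 days: 190 − 30 = 160 left.
July 1883 has 31 days: 160 − 31 = 129 left.
August 1883 has 31 days: 129 − 31 = 98 left.
September 1883 has 30 days: 98 − 30 = 68 left.
October 1883 has 31 days: 68 − 31 = 37 left.
November 1883 has 30 days: 37 − 30 = 7 left.
7 days into December 1883 → December 7, 1883.

December 7, 1883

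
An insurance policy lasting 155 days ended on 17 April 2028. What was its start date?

November 14, 2027

Subtracting 155 days from April 17, 2028.
Going back 17 days from April 17, 2028 reaches the end of the previous month; 155 − 17 = 138 left.
March 2028 has 31 days: 138 − 31 = 107 left.
February 2028 has 29 days (2028 is a leap year): 107 − 29 = 78 left.
January 2028 has 31 days: 78 − 31 = 47 left.
December 2027 has 31 days: 47 − 31 = 16 left.
November 2027 has 30 days; 30 − 16 = 14 → November 14, 2027.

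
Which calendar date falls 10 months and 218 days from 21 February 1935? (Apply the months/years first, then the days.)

Counting forward 10 months and 218 days from February 21, 1935: first the month/year part, then the days.
month 2 + 10 = 12 → December 1935.
Day 21 is valid in December, giving December 21, 1935.
Now add 218 days from December 21, 1935.
December has 31 days, so 31 − 21 = 10 days remain after December 21, 1935; 218 − 10 = 208 left.
January 1936 has 31 days: 208 − 31 = 177 left.
February 1936 has 29 days (1936 is a leap year): 177 − 29 = 148 left.
March 1936 has 31 days: 148 − 31 = 117 left.
April 1936 has 30 days: 117 − 30 = 87 left.
May 1936 has 31 days: 87 − 31 = 56 left.
June 1936 has 30 days: 56 − 30 = 26 left.
26 days into July 1936 → July 26, 1936.

July 26, 1936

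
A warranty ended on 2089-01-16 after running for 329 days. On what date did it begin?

February 22, 2088

Counting back 329 days from January 16, 2089.
Going back 16 days from January 16, 2089 reaches the end of the previous month; 329 − 16 = 313 left.
December 2088 has 31 days: 313 − 31 = 282 left.
November 2088 has 30 days: 282 − 30 = 252 left.
October 2088 has 31 days: 252 − 31 = 221 left.
September 2088 has 30 days: 221 − 30 = 191 left.
August 2088 has 31 days: 191 − 31 = 160 left.
July 2088 has 31 days: 160 − 31 = 129 left.
June 2088 has 30 days: 129 − 30 = 99 left.
May 2088 has 31 days: 99 − 31 = 68 left.
April 2088 has 30 days: 68 − 30 = 38 left.
March 2088 has 31 days: 38 − 31 = 7 left.
February 2088 has 29 days; 29 − 7 = 22 → February 22, 2088.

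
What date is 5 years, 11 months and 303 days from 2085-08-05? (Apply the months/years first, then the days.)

May 3, 2092

Counting forward 5 years, 11 months and 303 days from August 5, 2085: first the month/year part, then the days.
+5 years → 2090; month 8 + 11 = 19, which is month 7 of year 2091 → July 2091.
Day 5 is valid in July, giving July 5, 2091.
Now add 303 days from July 5, 2091.
July has 31 days, so 31 − 5 = 26 days remain after July 5, 2091; 303 − 26 = 277 left.
August 2091 has 31 days: 277 − 31 = 246 left.
September 2091 has 30 days: 246 − 30 = 216 left.
October 2091 has 31 days: 216 − 31 = 185 left.
November 2091 has 30 days: 185 − 30 = 155 left.
December 2091 has 31 days: 155 − 31 = 124 left.
January 2092 has 31 days: 124 − 31 = 93 left.
February 2092 has 29 days (2092 is a leap year): 93 − 29 = 64 left.
March 2092 has 31 days: 64 − 31 = 33 left.
April 2092 has 30 days: 33 − 30 = 3 left.
3 days into May 2092 → May 3, 2092.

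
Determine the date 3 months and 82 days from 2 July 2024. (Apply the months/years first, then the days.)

December 23, 2024

Counting forward 3 months and 82 days from July 2, 2024: first the month/year part, then the days.
month 7 + 3 = 10 → October 2024.
Day 2 is valid in October, giving October 2, 2024.
Now add 82 days from October 2, 2024.
October has 31 days, so 31 − 2 = 29 days remain after October 2, 2024; 82 − 29 = 53 left.
November 2024 has 30 days: 53 − 30 = 23 left.
23 days into December 2024 → December 23, 2024.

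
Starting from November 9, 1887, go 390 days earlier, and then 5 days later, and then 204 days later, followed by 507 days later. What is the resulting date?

Subtracting 390 days from November 9, 1887:
Going back 9 days from November 9, 1887 reaches the end of the previous month; 390 − 9 = 381 left.
October 1887 has 31 days: 381 − 31 = 350 left.
September 1887 has 30 days: 350 − 30 = 320 left.
August 1887 has 31 days: 320 − 31 = 289 left.
July 1887 has 31 days: 289 − 31 = 258 left.
June 1887 has 30 days: 258 − 30 = 228 left.
May 1887 has 31 days: 228 − 31 = 197 left.
April 1887 has 30 days: 197 − 30 = 167 left.
March 1887 has 31 days: 167 − 31 = 136 left.
February 1887 has 28 days (1887 is not a leap year): 136 − 28 = 108 left.
January 1887 has 31 days: 108 − 31 = 77 left.
December 1886 has 31 days: 77 − 31 = 46 left.
November 1886 has 30 days: 46 − 30 = 16 left.
October 1886 has 31 days; 31 − 16 = 15 → October 15, 1886.
Advancing 5 days from October 15, 1886:
October has 31 days; 15 + 5 = 20, still in October.
Advancing 204 days from October 20, 1886:
October has 31 days, so 31 − 20 = 11 days remain after October 20, 1886; 204 − 11 = 193 left.
November 1886 has 30 days: 193 − 30 = 163 left.
December 1886 has 31 days: 163 − 31 = 132 left.
January 1887 has 31 days: 132 − 31 = 101 left.
February 1887 has 28 days (1887 is not a leap year): 101 − 28 = 73 left.
March 1887 has 31 days: 73 − 31 = 42 left.
April 1887 has 30 days: 42 − 30 = 12 left.
12 days into May 1887 → May 12, 1887.
Advancing 507 days from May 12, 1887:
May has 31 days, so 31 − 12 = 19 days remain after May 12, 1887; 507 − 19 = 488 left.
June 1887 has 30 days: 488 − 30 = 458 left.
July 1887 has 31 days: 458 − 31 = 427 left.
August 1887 has 31 days: 427 − 31 = 396 left.
September 1887 has 30 days: 396 − 30 = 366 left.
October 1887 has 31 days: 366 − 31 = 335 left.
November 1887 has 30 days: 335 − 30 = 305 left.
December 1887 has 31 days: 305 − 31 = 274 left.
January 1888 has 31 days: 274 − 31 = 243 left.
February 1888 has 29 days (1888 is a leap year): 243 − 29 = 214 left.
March 1888 has 31 days: 214 − 31 = 183 left.
April 1888 has 30 days: 183 − 30 = 153 left.
May 1888 has 31 days: 153 − 31 = 122 left.
June 1888 has 30 days: 122 − 30 = 92 left.
July 1888 has 31 days: 92 − 31 = 61 left.
August 1888 has 31 days: 61 − 31 = 30 left.
30 days into September 1888 → September 30, 1888.

September 30, 1888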